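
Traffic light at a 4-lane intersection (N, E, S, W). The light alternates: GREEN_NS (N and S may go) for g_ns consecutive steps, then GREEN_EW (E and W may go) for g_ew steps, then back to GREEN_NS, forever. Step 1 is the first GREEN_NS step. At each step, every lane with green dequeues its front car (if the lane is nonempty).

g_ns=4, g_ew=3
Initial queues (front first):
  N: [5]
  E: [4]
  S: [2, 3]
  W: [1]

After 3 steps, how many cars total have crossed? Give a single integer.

Step 1 [NS]: N:car5-GO,E:wait,S:car2-GO,W:wait | queues: N=0 E=1 S=1 W=1
Step 2 [NS]: N:empty,E:wait,S:car3-GO,W:wait | queues: N=0 E=1 S=0 W=1
Step 3 [NS]: N:empty,E:wait,S:empty,W:wait | queues: N=0 E=1 S=0 W=1
Cars crossed by step 3: 3

Answer: 3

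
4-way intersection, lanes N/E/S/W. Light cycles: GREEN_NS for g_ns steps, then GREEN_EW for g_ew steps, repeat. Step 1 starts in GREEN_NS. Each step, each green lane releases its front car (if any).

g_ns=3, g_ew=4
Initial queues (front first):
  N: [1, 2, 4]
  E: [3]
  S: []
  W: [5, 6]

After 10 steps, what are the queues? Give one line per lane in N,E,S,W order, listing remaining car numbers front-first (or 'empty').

Step 1 [NS]: N:car1-GO,E:wait,S:empty,W:wait | queues: N=2 E=1 S=0 W=2
Step 2 [NS]: N:car2-GO,E:wait,S:empty,W:wait | queues: N=1 E=1 S=0 W=2
Step 3 [NS]: N:car4-GO,E:wait,S:empty,W:wait | queues: N=0 E=1 S=0 W=2
Step 4 [EW]: N:wait,E:car3-GO,S:wait,W:car5-GO | queues: N=0 E=0 S=0 W=1
Step 5 [EW]: N:wait,E:empty,S:wait,W:car6-GO | queues: N=0 E=0 S=0 W=0

N: empty
E: empty
S: empty
W: empty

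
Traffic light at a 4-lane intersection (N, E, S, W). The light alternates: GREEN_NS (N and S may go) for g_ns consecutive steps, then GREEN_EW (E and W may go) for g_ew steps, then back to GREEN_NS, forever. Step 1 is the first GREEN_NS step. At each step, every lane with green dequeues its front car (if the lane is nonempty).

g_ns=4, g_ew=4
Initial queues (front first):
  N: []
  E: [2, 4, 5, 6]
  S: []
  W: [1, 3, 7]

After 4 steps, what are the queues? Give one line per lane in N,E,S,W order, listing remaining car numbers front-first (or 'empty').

Step 1 [NS]: N:empty,E:wait,S:empty,W:wait | queues: N=0 E=4 S=0 W=3
Step 2 [NS]: N:empty,E:wait,S:empty,W:wait | queues: N=0 E=4 S=0 W=3
Step 3 [NS]: N:empty,E:wait,S:empty,W:wait | queues: N=0 E=4 S=0 W=3
Step 4 [NS]: N:empty,E:wait,S:empty,W:wait | queues: N=0 E=4 S=0 W=3

N: empty
E: 2 4 5 6
S: empty
W: 1 3 7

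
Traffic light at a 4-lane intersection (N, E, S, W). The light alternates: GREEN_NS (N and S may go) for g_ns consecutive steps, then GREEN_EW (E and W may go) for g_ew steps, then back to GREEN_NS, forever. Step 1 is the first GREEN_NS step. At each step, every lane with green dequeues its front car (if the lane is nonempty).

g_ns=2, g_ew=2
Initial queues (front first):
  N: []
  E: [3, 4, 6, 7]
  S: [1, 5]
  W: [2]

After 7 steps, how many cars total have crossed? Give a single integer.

Answer: 6

Derivation:
Step 1 [NS]: N:empty,E:wait,S:car1-GO,W:wait | queues: N=0 E=4 S=1 W=1
Step 2 [NS]: N:empty,E:wait,S:car5-GO,W:wait | queues: N=0 E=4 S=0 W=1
Step 3 [EW]: N:wait,E:car3-GO,S:wait,W:car2-GO | queues: N=0 E=3 S=0 W=0
Step 4 [EW]: N:wait,E:car4-GO,S:wait,W:empty | queues: N=0 E=2 S=0 W=0
Step 5 [NS]: N:empty,E:wait,S:empty,W:wait | queues: N=0 E=2 S=0 W=0
Step 6 [NS]: N:empty,E:wait,S:empty,W:wait | queues: N=0 E=2 S=0 W=0
Step 7 [EW]: N:wait,E:car6-GO,S:wait,W:empty | queues: N=0 E=1 S=0 W=0
Cars crossed by step 7: 6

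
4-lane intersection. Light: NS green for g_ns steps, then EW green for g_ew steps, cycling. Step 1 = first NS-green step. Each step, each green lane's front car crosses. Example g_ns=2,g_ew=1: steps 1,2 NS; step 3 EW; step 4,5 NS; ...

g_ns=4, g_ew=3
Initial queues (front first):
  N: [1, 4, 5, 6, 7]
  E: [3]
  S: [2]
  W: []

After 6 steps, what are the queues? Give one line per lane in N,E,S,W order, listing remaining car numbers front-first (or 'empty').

Step 1 [NS]: N:car1-GO,E:wait,S:car2-GO,W:wait | queues: N=4 E=1 S=0 W=0
Step 2 [NS]: N:car4-GO,E:wait,S:empty,W:wait | queues: N=3 E=1 S=0 W=0
Step 3 [NS]: N:car5-GO,E:wait,S:empty,W:wait | queues: N=2 E=1 S=0 W=0
Step 4 [NS]: N:car6-GO,E:wait,S:empty,W:wait | queues: N=1 E=1 S=0 W=0
Step 5 [EW]: N:wait,E:car3-GO,S:wait,W:empty | queues: N=1 E=0 S=0 W=0
Step 6 [EW]: N:wait,E:empty,S:wait,W:empty | queues: N=1 E=0 S=0 W=0

N: 7
E: empty
S: empty
W: empty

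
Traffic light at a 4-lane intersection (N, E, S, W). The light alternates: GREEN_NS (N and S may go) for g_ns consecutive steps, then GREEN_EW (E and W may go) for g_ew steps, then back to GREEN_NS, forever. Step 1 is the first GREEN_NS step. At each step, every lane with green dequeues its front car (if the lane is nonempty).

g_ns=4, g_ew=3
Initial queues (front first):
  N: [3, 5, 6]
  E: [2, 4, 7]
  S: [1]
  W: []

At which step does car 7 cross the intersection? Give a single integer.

Step 1 [NS]: N:car3-GO,E:wait,S:car1-GO,W:wait | queues: N=2 E=3 S=0 W=0
Step 2 [NS]: N:car5-GO,E:wait,S:empty,W:wait | queues: N=1 E=3 S=0 W=0
Step 3 [NS]: N:car6-GO,E:wait,S:empty,W:wait | queues: N=0 E=3 S=0 W=0
Step 4 [NS]: N:empty,E:wait,S:empty,W:wait | queues: N=0 E=3 S=0 W=0
Step 5 [EW]: N:wait,E:car2-GO,S:wait,W:empty | queues: N=0 E=2 S=0 W=0
Step 6 [EW]: N:wait,E:car4-GO,S:wait,W:empty | queues: N=0 E=1 S=0 W=0
Step 7 [EW]: N:wait,E:car7-GO,S:wait,W:empty | queues: N=0 E=0 S=0 W=0
Car 7 crosses at step 7

7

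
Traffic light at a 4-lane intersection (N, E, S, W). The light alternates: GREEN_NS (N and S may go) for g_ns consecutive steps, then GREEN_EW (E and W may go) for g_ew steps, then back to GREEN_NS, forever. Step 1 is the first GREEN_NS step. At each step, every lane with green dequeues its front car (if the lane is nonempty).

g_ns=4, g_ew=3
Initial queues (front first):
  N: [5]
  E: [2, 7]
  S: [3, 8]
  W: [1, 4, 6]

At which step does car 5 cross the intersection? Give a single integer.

Step 1 [NS]: N:car5-GO,E:wait,S:car3-GO,W:wait | queues: N=0 E=2 S=1 W=3
Step 2 [NS]: N:empty,E:wait,S:car8-GO,W:wait | queues: N=0 E=2 S=0 W=3
Step 3 [NS]: N:empty,E:wait,S:empty,W:wait | queues: N=0 E=2 S=0 W=3
Step 4 [NS]: N:empty,E:wait,S:empty,W:wait | queues: N=0 E=2 S=0 W=3
Step 5 [EW]: N:wait,E:car2-GO,S:wait,W:car1-GO | queues: N=0 E=1 S=0 W=2
Step 6 [EW]: N:wait,E:car7-GO,S:wait,W:car4-GO | queues: N=0 E=0 S=0 W=1
Step 7 [EW]: N:wait,E:empty,S:wait,W:car6-GO | queues: N=0 E=0 S=0 W=0
Car 5 crosses at step 1

1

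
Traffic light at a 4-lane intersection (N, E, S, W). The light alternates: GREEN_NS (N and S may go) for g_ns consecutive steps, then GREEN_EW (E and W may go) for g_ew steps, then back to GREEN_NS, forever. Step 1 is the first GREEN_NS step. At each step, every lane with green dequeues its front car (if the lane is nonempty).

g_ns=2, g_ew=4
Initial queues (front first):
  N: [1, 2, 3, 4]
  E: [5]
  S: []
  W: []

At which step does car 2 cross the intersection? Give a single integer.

Step 1 [NS]: N:car1-GO,E:wait,S:empty,W:wait | queues: N=3 E=1 S=0 W=0
Step 2 [NS]: N:car2-GO,E:wait,S:empty,W:wait | queues: N=2 E=1 S=0 W=0
Step 3 [EW]: N:wait,E:car5-GO,S:wait,W:empty | queues: N=2 E=0 S=0 W=0
Step 4 [EW]: N:wait,E:empty,S:wait,W:empty | queues: N=2 E=0 S=0 W=0
Step 5 [EW]: N:wait,E:empty,S:wait,W:empty | queues: N=2 E=0 S=0 W=0
Step 6 [EW]: N:wait,E:empty,S:wait,W:empty | queues: N=2 E=0 S=0 W=0
Step 7 [NS]: N:car3-GO,E:wait,S:empty,W:wait | queues: N=1 E=0 S=0 W=0
Step 8 [NS]: N:car4-GO,E:wait,S:empty,W:wait | queues: N=0 E=0 S=0 W=0
Car 2 crosses at step 2

2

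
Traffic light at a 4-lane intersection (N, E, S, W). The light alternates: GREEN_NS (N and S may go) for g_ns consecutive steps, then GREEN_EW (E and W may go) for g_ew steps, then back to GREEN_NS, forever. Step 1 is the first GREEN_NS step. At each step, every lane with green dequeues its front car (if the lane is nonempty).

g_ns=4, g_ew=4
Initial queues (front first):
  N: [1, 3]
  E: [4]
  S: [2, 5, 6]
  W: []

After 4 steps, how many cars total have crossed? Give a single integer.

Step 1 [NS]: N:car1-GO,E:wait,S:car2-GO,W:wait | queues: N=1 E=1 S=2 W=0
Step 2 [NS]: N:car3-GO,E:wait,S:car5-GO,W:wait | queues: N=0 E=1 S=1 W=0
Step 3 [NS]: N:empty,E:wait,S:car6-GO,W:wait | queues: N=0 E=1 S=0 W=0
Step 4 [NS]: N:empty,E:wait,S:empty,W:wait | queues: N=0 E=1 S=0 W=0
Cars crossed by step 4: 5

Answer: 5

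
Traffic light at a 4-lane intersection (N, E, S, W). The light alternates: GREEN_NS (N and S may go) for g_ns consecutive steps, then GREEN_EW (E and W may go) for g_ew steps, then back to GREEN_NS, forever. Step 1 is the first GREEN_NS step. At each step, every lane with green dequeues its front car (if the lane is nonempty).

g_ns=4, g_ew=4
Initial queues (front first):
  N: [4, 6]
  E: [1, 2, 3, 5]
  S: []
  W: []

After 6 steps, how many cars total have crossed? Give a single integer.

Answer: 4

Derivation:
Step 1 [NS]: N:car4-GO,E:wait,S:empty,W:wait | queues: N=1 E=4 S=0 W=0
Step 2 [NS]: N:car6-GO,E:wait,S:empty,W:wait | queues: N=0 E=4 S=0 W=0
Step 3 [NS]: N:empty,E:wait,S:empty,W:wait | queues: N=0 E=4 S=0 W=0
Step 4 [NS]: N:empty,E:wait,S:empty,W:wait | queues: N=0 E=4 S=0 W=0
Step 5 [EW]: N:wait,E:car1-GO,S:wait,W:empty | queues: N=0 E=3 S=0 W=0
Step 6 [EW]: N:wait,E:car2-GO,S:wait,W:empty | queues: N=0 E=2 S=0 W=0
Cars crossed by step 6: 4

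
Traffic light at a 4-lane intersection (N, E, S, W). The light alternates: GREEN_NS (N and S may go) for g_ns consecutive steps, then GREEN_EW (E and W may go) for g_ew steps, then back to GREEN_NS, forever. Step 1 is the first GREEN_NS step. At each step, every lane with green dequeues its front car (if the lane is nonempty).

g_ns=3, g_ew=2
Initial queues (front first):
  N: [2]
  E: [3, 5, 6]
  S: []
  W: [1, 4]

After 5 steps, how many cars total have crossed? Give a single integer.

Answer: 5

Derivation:
Step 1 [NS]: N:car2-GO,E:wait,S:empty,W:wait | queues: N=0 E=3 S=0 W=2
Step 2 [NS]: N:empty,E:wait,S:empty,W:wait | queues: N=0 E=3 S=0 W=2
Step 3 [NS]: N:empty,E:wait,S:empty,W:wait | queues: N=0 E=3 S=0 W=2
Step 4 [EW]: N:wait,E:car3-GO,S:wait,W:car1-GO | queues: N=0 E=2 S=0 W=1
Step 5 [EW]: N:wait,E:car5-GO,S:wait,W:car4-GO | queues: N=0 E=1 S=0 W=0
Cars crossed by step 5: 5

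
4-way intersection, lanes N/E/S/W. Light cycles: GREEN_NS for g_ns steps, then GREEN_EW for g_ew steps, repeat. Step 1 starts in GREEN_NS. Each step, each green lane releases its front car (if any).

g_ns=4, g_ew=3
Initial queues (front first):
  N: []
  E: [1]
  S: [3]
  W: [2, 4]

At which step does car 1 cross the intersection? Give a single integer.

Step 1 [NS]: N:empty,E:wait,S:car3-GO,W:wait | queues: N=0 E=1 S=0 W=2
Step 2 [NS]: N:empty,E:wait,S:empty,W:wait | queues: N=0 E=1 S=0 W=2
Step 3 [NS]: N:empty,E:wait,S:empty,W:wait | queues: N=0 E=1 S=0 W=2
Step 4 [NS]: N:empty,E:wait,S:empty,W:wait | queues: N=0 E=1 S=0 W=2
Step 5 [EW]: N:wait,E:car1-GO,S:wait,W:car2-GO | queues: N=0 E=0 S=0 W=1
Step 6 [EW]: N:wait,E:empty,S:wait,W:car4-GO | queues: N=0 E=0 S=0 W=0
Car 1 crosses at step 5

5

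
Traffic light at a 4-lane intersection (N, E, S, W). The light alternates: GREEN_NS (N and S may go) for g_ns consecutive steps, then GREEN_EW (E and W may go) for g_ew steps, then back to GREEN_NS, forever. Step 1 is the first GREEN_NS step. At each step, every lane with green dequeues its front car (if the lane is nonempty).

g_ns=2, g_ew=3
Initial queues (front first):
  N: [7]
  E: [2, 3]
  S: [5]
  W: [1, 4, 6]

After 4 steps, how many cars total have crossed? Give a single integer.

Answer: 6

Derivation:
Step 1 [NS]: N:car7-GO,E:wait,S:car5-GO,W:wait | queues: N=0 E=2 S=0 W=3
Step 2 [NS]: N:empty,E:wait,S:empty,W:wait | queues: N=0 E=2 S=0 W=3
Step 3 [EW]: N:wait,E:car2-GO,S:wait,W:car1-GO | queues: N=0 E=1 S=0 W=2
Step 4 [EW]: N:wait,E:car3-GO,S:wait,W:car4-GO | queues: N=0 E=0 S=0 W=1
Cars crossed by step 4: 6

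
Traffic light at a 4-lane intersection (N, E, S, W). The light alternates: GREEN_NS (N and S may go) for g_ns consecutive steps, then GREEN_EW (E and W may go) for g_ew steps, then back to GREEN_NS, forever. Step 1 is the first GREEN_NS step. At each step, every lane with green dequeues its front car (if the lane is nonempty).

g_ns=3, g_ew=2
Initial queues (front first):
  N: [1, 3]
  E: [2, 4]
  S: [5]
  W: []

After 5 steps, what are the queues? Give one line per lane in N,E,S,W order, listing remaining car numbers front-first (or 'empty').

Step 1 [NS]: N:car1-GO,E:wait,S:car5-GO,W:wait | queues: N=1 E=2 S=0 W=0
Step 2 [NS]: N:car3-GO,E:wait,S:empty,W:wait | queues: N=0 E=2 S=0 W=0
Step 3 [NS]: N:empty,E:wait,S:empty,W:wait | queues: N=0 E=2 S=0 W=0
Step 4 [EW]: N:wait,E:car2-GO,S:wait,W:empty | queues: N=0 E=1 S=0 W=0
Step 5 [EW]: N:wait,E:car4-GO,S:wait,W:empty | queues: N=0 E=0 S=0 W=0

N: empty
E: empty
S: empty
W: empty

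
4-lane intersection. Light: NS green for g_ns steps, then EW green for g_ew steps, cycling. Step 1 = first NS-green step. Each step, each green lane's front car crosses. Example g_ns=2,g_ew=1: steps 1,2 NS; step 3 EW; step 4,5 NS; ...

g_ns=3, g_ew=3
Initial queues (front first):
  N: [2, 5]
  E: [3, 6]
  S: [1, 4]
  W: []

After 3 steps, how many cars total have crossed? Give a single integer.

Step 1 [NS]: N:car2-GO,E:wait,S:car1-GO,W:wait | queues: N=1 E=2 S=1 W=0
Step 2 [NS]: N:car5-GO,E:wait,S:car4-GO,W:wait | queues: N=0 E=2 S=0 W=0
Step 3 [NS]: N:empty,E:wait,S:empty,W:wait | queues: N=0 E=2 S=0 W=0
Cars crossed by step 3: 4

Answer: 4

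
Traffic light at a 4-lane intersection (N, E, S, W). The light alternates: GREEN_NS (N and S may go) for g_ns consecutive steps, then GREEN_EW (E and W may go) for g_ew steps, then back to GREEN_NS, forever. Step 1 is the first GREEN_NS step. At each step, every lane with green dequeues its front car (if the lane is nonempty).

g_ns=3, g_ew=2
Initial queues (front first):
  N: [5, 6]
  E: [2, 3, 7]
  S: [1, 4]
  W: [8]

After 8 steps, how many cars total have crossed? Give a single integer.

Answer: 7

Derivation:
Step 1 [NS]: N:car5-GO,E:wait,S:car1-GO,W:wait | queues: N=1 E=3 S=1 W=1
Step 2 [NS]: N:car6-GO,E:wait,S:car4-GO,W:wait | queues: N=0 E=3 S=0 W=1
Step 3 [NS]: N:empty,E:wait,S:empty,W:wait | queues: N=0 E=3 S=0 W=1
Step 4 [EW]: N:wait,E:car2-GO,S:wait,W:car8-GO | queues: N=0 E=2 S=0 W=0
Step 5 [EW]: N:wait,E:car3-GO,S:wait,W:empty | queues: N=0 E=1 S=0 W=0
Step 6 [NS]: N:empty,E:wait,S:empty,W:wait | queues: N=0 E=1 S=0 W=0
Step 7 [NS]: N:empty,E:wait,S:empty,W:wait | queues: N=0 E=1 S=0 W=0
Step 8 [NS]: N:empty,E:wait,S:empty,W:wait | queues: N=0 E=1 S=0 W=0
Cars crossed by step 8: 7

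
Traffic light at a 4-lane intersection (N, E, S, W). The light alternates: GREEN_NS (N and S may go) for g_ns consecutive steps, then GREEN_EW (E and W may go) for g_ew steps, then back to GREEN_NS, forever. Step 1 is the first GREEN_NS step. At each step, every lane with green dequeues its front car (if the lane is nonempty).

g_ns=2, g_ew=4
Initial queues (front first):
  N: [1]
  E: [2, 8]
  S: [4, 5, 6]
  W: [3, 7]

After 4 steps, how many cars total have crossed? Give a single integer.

Answer: 7

Derivation:
Step 1 [NS]: N:car1-GO,E:wait,S:car4-GO,W:wait | queues: N=0 E=2 S=2 W=2
Step 2 [NS]: N:empty,E:wait,S:car5-GO,W:wait | queues: N=0 E=2 S=1 W=2
Step 3 [EW]: N:wait,E:car2-GO,S:wait,W:car3-GO | queues: N=0 E=1 S=1 W=1
Step 4 [EW]: N:wait,E:car8-GO,S:wait,W:car7-GO | queues: N=0 E=0 S=1 W=0
Cars crossed by step 4: 7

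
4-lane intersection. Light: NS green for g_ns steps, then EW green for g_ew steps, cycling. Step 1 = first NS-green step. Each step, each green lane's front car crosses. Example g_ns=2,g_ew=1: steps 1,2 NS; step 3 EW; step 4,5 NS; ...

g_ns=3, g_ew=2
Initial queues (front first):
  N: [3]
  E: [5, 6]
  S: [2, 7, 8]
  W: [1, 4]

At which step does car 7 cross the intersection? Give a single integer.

Step 1 [NS]: N:car3-GO,E:wait,S:car2-GO,W:wait | queues: N=0 E=2 S=2 W=2
Step 2 [NS]: N:empty,E:wait,S:car7-GO,W:wait | queues: N=0 E=2 S=1 W=2
Step 3 [NS]: N:empty,E:wait,S:car8-GO,W:wait | queues: N=0 E=2 S=0 W=2
Step 4 [EW]: N:wait,E:car5-GO,S:wait,W:car1-GO | queues: N=0 E=1 S=0 W=1
Step 5 [EW]: N:wait,E:car6-GO,S:wait,W:car4-GO | queues: N=0 E=0 S=0 W=0
Car 7 crosses at step 2

2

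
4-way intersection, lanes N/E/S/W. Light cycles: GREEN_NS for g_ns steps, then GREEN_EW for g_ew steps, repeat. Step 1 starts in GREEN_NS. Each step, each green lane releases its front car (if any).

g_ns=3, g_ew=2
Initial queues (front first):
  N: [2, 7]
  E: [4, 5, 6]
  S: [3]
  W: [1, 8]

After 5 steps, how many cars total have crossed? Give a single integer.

Answer: 7

Derivation:
Step 1 [NS]: N:car2-GO,E:wait,S:car3-GO,W:wait | queues: N=1 E=3 S=0 W=2
Step 2 [NS]: N:car7-GO,E:wait,S:empty,W:wait | queues: N=0 E=3 S=0 W=2
Step 3 [NS]: N:empty,E:wait,S:empty,W:wait | queues: N=0 E=3 S=0 W=2
Step 4 [EW]: N:wait,E:car4-GO,S:wait,W:car1-GO | queues: N=0 E=2 S=0 W=1
Step 5 [EW]: N:wait,E:car5-GO,S:wait,W:car8-GO | queues: N=0 E=1 S=0 W=0
Cars crossed by step 5: 7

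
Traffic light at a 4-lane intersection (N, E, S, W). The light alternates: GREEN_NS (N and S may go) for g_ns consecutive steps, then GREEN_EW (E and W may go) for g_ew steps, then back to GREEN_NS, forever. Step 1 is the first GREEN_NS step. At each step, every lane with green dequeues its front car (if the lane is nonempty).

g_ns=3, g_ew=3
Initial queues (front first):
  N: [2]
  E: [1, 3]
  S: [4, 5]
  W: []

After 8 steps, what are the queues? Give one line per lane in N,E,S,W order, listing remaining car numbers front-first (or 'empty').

Step 1 [NS]: N:car2-GO,E:wait,S:car4-GO,W:wait | queues: N=0 E=2 S=1 W=0
Step 2 [NS]: N:empty,E:wait,S:car5-GO,W:wait | queues: N=0 E=2 S=0 W=0
Step 3 [NS]: N:empty,E:wait,S:empty,W:wait | queues: N=0 E=2 S=0 W=0
Step 4 [EW]: N:wait,E:car1-GO,S:wait,W:empty | queues: N=0 E=1 S=0 W=0
Step 5 [EW]: N:wait,E:car3-GO,S:wait,W:empty | queues: N=0 E=0 S=0 W=0

N: empty
E: empty
S: empty
W: empty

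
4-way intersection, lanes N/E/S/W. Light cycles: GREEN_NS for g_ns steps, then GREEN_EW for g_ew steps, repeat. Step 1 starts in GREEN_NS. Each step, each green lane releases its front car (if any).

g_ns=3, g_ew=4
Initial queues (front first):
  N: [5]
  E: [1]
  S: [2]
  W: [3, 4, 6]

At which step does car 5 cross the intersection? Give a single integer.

Step 1 [NS]: N:car5-GO,E:wait,S:car2-GO,W:wait | queues: N=0 E=1 S=0 W=3
Step 2 [NS]: N:empty,E:wait,S:empty,W:wait | queues: N=0 E=1 S=0 W=3
Step 3 [NS]: N:empty,E:wait,S:empty,W:wait | queues: N=0 E=1 S=0 W=3
Step 4 [EW]: N:wait,E:car1-GO,S:wait,W:car3-GO | queues: N=0 E=0 S=0 W=2
Step 5 [EW]: N:wait,E:empty,S:wait,W:car4-GO | queues: N=0 E=0 S=0 W=1
Step 6 [EW]: N:wait,E:empty,S:wait,W:car6-GO | queues: N=0 E=0 S=0 W=0
Car 5 crosses at step 1

1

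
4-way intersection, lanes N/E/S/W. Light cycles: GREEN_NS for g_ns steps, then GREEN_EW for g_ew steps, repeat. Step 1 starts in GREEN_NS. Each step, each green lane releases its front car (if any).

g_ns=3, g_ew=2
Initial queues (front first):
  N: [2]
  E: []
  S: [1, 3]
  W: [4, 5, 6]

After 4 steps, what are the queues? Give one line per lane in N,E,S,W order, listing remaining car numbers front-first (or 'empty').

Step 1 [NS]: N:car2-GO,E:wait,S:car1-GO,W:wait | queues: N=0 E=0 S=1 W=3
Step 2 [NS]: N:empty,E:wait,S:car3-GO,W:wait | queues: N=0 E=0 S=0 W=3
Step 3 [NS]: N:empty,E:wait,S:empty,W:wait | queues: N=0 E=0 S=0 W=3
Step 4 [EW]: N:wait,E:empty,S:wait,W:car4-GO | queues: N=0 E=0 S=0 W=2

N: empty
E: empty
S: empty
W: 5 6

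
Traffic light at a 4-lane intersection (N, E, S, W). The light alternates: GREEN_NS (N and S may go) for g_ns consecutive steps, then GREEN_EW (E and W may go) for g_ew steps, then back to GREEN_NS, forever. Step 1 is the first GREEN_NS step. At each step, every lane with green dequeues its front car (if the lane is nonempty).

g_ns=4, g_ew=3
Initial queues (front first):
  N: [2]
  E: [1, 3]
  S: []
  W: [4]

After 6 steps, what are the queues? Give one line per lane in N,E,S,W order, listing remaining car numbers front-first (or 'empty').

Step 1 [NS]: N:car2-GO,E:wait,S:empty,W:wait | queues: N=0 E=2 S=0 W=1
Step 2 [NS]: N:empty,E:wait,S:empty,W:wait | queues: N=0 E=2 S=0 W=1
Step 3 [NS]: N:empty,E:wait,S:empty,W:wait | queues: N=0 E=2 S=0 W=1
Step 4 [NS]: N:empty,E:wait,S:empty,W:wait | queues: N=0 E=2 S=0 W=1
Step 5 [EW]: N:wait,E:car1-GO,S:wait,W:car4-GO | queues: N=0 E=1 S=0 W=0
Step 6 [EW]: N:wait,E:car3-GO,S:wait,W:empty | queues: N=0 E=0 S=0 W=0

N: empty
E: empty
S: empty
W: empty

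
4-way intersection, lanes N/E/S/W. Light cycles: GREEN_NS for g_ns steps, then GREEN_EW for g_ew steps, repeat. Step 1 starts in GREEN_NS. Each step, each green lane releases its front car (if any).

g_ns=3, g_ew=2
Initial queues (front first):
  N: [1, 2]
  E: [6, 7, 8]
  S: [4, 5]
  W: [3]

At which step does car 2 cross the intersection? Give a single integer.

Step 1 [NS]: N:car1-GO,E:wait,S:car4-GO,W:wait | queues: N=1 E=3 S=1 W=1
Step 2 [NS]: N:car2-GO,E:wait,S:car5-GO,W:wait | queues: N=0 E=3 S=0 W=1
Step 3 [NS]: N:empty,E:wait,S:empty,W:wait | queues: N=0 E=3 S=0 W=1
Step 4 [EW]: N:wait,E:car6-GO,S:wait,W:car3-GO | queues: N=0 E=2 S=0 W=0
Step 5 [EW]: N:wait,E:car7-GO,S:wait,W:empty | queues: N=0 E=1 S=0 W=0
Step 6 [NS]: N:empty,E:wait,S:empty,W:wait | queues: N=0 E=1 S=0 W=0
Step 7 [NS]: N:empty,E:wait,S:empty,W:wait | queues: N=0 E=1 S=0 W=0
Step 8 [NS]: N:empty,E:wait,S:empty,W:wait | queues: N=0 E=1 S=0 W=0
Step 9 [EW]: N:wait,E:car8-GO,S:wait,W:empty | queues: N=0 E=0 S=0 W=0
Car 2 crosses at step 2

2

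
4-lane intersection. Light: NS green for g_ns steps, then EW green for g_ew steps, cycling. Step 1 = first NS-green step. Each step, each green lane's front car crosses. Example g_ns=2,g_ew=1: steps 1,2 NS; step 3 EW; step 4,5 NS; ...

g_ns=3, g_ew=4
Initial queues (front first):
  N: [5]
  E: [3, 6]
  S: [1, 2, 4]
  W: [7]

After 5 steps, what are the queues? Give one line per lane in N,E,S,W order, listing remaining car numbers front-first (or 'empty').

Step 1 [NS]: N:car5-GO,E:wait,S:car1-GO,W:wait | queues: N=0 E=2 S=2 W=1
Step 2 [NS]: N:empty,E:wait,S:car2-GO,W:wait | queues: N=0 E=2 S=1 W=1
Step 3 [NS]: N:empty,E:wait,S:car4-GO,W:wait | queues: N=0 E=2 S=0 W=1
Step 4 [EW]: N:wait,E:car3-GO,S:wait,W:car7-GO | queues: N=0 E=1 S=0 W=0
Step 5 [EW]: N:wait,E:car6-GO,S:wait,W:empty | queues: N=0 E=0 S=0 W=0

N: empty
E: empty
S: empty
W: empty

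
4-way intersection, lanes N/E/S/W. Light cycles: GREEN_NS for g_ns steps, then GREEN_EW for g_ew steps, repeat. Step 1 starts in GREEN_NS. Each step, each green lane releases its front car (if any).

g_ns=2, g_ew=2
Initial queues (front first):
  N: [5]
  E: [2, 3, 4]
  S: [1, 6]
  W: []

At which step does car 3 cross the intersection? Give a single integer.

Step 1 [NS]: N:car5-GO,E:wait,S:car1-GO,W:wait | queues: N=0 E=3 S=1 W=0
Step 2 [NS]: N:empty,E:wait,S:car6-GO,W:wait | queues: N=0 E=3 S=0 W=0
Step 3 [EW]: N:wait,E:car2-GO,S:wait,W:empty | queues: N=0 E=2 S=0 W=0
Step 4 [EW]: N:wait,E:car3-GO,S:wait,W:empty | queues: N=0 E=1 S=0 W=0
Step 5 [NS]: N:empty,E:wait,S:empty,W:wait | queues: N=0 E=1 S=0 W=0
Step 6 [NS]: N:empty,E:wait,S:empty,W:wait | queues: N=0 E=1 S=0 W=0
Step 7 [EW]: N:wait,E:car4-GO,S:wait,W:empty | queues: N=0 E=0 S=0 W=0
Car 3 crosses at step 4

4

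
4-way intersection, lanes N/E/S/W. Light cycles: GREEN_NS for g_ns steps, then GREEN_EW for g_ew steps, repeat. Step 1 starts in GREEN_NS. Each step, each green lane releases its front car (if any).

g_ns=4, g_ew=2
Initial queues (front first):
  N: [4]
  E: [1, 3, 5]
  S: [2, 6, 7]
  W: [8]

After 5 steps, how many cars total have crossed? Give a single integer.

Step 1 [NS]: N:car4-GO,E:wait,S:car2-GO,W:wait | queues: N=0 E=3 S=2 W=1
Step 2 [NS]: N:empty,E:wait,S:car6-GO,W:wait | queues: N=0 E=3 S=1 W=1
Step 3 [NS]: N:empty,E:wait,S:car7-GO,W:wait | queues: N=0 E=3 S=0 W=1
Step 4 [NS]: N:empty,E:wait,S:empty,W:wait | queues: N=0 E=3 S=0 W=1
Step 5 [EW]: N:wait,E:car1-GO,S:wait,W:car8-GO | queues: N=0 E=2 S=0 W=0
Cars crossed by step 5: 6

Answer: 6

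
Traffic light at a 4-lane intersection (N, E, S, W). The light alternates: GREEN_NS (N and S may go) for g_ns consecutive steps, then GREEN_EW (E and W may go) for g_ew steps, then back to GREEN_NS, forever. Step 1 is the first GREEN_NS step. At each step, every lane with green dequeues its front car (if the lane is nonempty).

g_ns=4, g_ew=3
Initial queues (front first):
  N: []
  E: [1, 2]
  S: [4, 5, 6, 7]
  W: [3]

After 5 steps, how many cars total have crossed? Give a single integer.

Step 1 [NS]: N:empty,E:wait,S:car4-GO,W:wait | queues: N=0 E=2 S=3 W=1
Step 2 [NS]: N:empty,E:wait,S:car5-GO,W:wait | queues: N=0 E=2 S=2 W=1
Step 3 [NS]: N:empty,E:wait,S:car6-GO,W:wait | queues: N=0 E=2 S=1 W=1
Step 4 [NS]: N:empty,E:wait,S:car7-GO,W:wait | queues: N=0 E=2 S=0 W=1
Step 5 [EW]: N:wait,E:car1-GO,S:wait,W:car3-GO | queues: N=0 E=1 S=0 W=0
Cars crossed by step 5: 6

Answer: 6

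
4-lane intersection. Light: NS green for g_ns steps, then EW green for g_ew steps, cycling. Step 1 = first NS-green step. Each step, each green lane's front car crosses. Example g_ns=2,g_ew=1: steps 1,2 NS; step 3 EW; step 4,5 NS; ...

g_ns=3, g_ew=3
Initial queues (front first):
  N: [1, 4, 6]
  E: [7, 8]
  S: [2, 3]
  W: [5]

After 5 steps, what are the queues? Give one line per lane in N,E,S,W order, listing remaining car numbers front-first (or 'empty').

Step 1 [NS]: N:car1-GO,E:wait,S:car2-GO,W:wait | queues: N=2 E=2 S=1 W=1
Step 2 [NS]: N:car4-GO,E:wait,S:car3-GO,W:wait | queues: N=1 E=2 S=0 W=1
Step 3 [NS]: N:car6-GO,E:wait,S:empty,W:wait | queues: N=0 E=2 S=0 W=1
Step 4 [EW]: N:wait,E:car7-GO,S:wait,W:car5-GO | queues: N=0 E=1 S=0 W=0
Step 5 [EW]: N:wait,E:car8-GO,S:wait,W:empty | queues: N=0 E=0 S=0 W=0

N: empty
E: empty
S: empty
W: empty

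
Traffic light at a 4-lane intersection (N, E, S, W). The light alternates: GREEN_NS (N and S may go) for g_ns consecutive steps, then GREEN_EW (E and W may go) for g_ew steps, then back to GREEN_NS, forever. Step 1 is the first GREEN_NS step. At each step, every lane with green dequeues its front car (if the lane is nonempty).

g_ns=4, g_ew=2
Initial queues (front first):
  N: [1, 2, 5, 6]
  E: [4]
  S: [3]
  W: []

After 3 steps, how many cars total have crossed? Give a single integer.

Answer: 4

Derivation:
Step 1 [NS]: N:car1-GO,E:wait,S:car3-GO,W:wait | queues: N=3 E=1 S=0 W=0
Step 2 [NS]: N:car2-GO,E:wait,S:empty,W:wait | queues: N=2 E=1 S=0 W=0
Step 3 [NS]: N:car5-GO,E:wait,S:empty,W:wait | queues: N=1 E=1 S=0 W=0
Cars crossed by step 3: 4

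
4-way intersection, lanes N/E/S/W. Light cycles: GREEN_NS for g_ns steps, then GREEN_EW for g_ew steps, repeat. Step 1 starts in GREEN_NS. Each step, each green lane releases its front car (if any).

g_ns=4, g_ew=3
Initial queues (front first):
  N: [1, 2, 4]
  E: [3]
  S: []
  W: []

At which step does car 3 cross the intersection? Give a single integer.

Step 1 [NS]: N:car1-GO,E:wait,S:empty,W:wait | queues: N=2 E=1 S=0 W=0
Step 2 [NS]: N:car2-GO,E:wait,S:empty,W:wait | queues: N=1 E=1 S=0 W=0
Step 3 [NS]: N:car4-GO,E:wait,S:empty,W:wait | queues: N=0 E=1 S=0 W=0
Step 4 [NS]: N:empty,E:wait,S:empty,W:wait | queues: N=0 E=1 S=0 W=0
Step 5 [EW]: N:wait,E:car3-GO,S:wait,W:empty | queues: N=0 E=0 S=0 W=0
Car 3 crosses at step 5

5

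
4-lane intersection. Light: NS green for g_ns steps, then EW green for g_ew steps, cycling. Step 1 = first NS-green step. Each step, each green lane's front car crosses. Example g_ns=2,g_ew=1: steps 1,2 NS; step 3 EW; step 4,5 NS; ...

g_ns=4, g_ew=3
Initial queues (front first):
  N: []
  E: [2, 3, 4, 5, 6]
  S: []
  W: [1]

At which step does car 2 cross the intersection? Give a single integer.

Step 1 [NS]: N:empty,E:wait,S:empty,W:wait | queues: N=0 E=5 S=0 W=1
Step 2 [NS]: N:empty,E:wait,S:empty,W:wait | queues: N=0 E=5 S=0 W=1
Step 3 [NS]: N:empty,E:wait,S:empty,W:wait | queues: N=0 E=5 S=0 W=1
Step 4 [NS]: N:empty,E:wait,S:empty,W:wait | queues: N=0 E=5 S=0 W=1
Step 5 [EW]: N:wait,E:car2-GO,S:wait,W:car1-GO | queues: N=0 E=4 S=0 W=0
Step 6 [EW]: N:wait,E:car3-GO,S:wait,W:empty | queues: N=0 E=3 S=0 W=0
Step 7 [EW]: N:wait,E:car4-GO,S:wait,W:empty | queues: N=0 E=2 S=0 W=0
Step 8 [NS]: N:empty,E:wait,S:empty,W:wait | queues: N=0 E=2 S=0 W=0
Step 9 [NS]: N:empty,E:wait,S:empty,W:wait | queues: N=0 E=2 S=0 W=0
Step 10 [NS]: N:empty,E:wait,S:empty,W:wait | queues: N=0 E=2 S=0 W=0
Step 11 [NS]: N:empty,E:wait,S:empty,W:wait | queues: N=0 E=2 S=0 W=0
Step 12 [EW]: N:wait,E:car5-GO,S:wait,W:empty | queues: N=0 E=1 S=0 W=0
Step 13 [EW]: N:wait,E:car6-GO,S:wait,W:empty | queues: N=0 E=0 S=0 W=0
Car 2 crosses at step 5

5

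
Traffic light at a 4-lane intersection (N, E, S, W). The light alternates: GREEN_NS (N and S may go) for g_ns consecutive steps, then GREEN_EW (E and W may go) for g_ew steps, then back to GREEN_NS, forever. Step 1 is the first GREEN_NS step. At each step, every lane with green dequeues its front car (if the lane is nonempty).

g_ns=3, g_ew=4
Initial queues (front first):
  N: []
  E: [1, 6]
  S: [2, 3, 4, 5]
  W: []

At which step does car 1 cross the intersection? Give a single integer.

Step 1 [NS]: N:empty,E:wait,S:car2-GO,W:wait | queues: N=0 E=2 S=3 W=0
Step 2 [NS]: N:empty,E:wait,S:car3-GO,W:wait | queues: N=0 E=2 S=2 W=0
Step 3 [NS]: N:empty,E:wait,S:car4-GO,W:wait | queues: N=0 E=2 S=1 W=0
Step 4 [EW]: N:wait,E:car1-GO,S:wait,W:empty | queues: N=0 E=1 S=1 W=0
Step 5 [EW]: N:wait,E:car6-GO,S:wait,W:empty | queues: N=0 E=0 S=1 W=0
Step 6 [EW]: N:wait,E:empty,S:wait,W:empty | queues: N=0 E=0 S=1 W=0
Step 7 [EW]: N:wait,E:empty,S:wait,W:empty | queues: N=0 E=0 S=1 W=0
Step 8 [NS]: N:empty,E:wait,S:car5-GO,W:wait | queues: N=0 E=0 S=0 W=0
Car 1 crosses at step 4

4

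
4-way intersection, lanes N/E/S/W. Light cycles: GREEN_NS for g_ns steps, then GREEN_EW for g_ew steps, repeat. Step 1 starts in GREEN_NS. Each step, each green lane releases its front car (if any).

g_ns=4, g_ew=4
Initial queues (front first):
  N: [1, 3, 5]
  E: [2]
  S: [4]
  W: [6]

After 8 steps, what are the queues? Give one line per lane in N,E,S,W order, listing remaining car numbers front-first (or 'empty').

Step 1 [NS]: N:car1-GO,E:wait,S:car4-GO,W:wait | queues: N=2 E=1 S=0 W=1
Step 2 [NS]: N:car3-GO,E:wait,S:empty,W:wait | queues: N=1 E=1 S=0 W=1
Step 3 [NS]: N:car5-GO,E:wait,S:empty,W:wait | queues: N=0 E=1 S=0 W=1
Step 4 [NS]: N:empty,E:wait,S:empty,W:wait | queues: N=0 E=1 S=0 W=1
Step 5 [EW]: N:wait,E:car2-GO,S:wait,W:car6-GO | queues: N=0 E=0 S=0 W=0

N: empty
E: empty
S: empty
W: empty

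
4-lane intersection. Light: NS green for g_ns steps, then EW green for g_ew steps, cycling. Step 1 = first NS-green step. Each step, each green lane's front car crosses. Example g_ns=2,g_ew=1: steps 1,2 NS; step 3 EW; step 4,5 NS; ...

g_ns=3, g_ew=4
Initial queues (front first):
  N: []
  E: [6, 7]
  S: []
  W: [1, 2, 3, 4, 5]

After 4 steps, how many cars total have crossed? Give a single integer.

Answer: 2

Derivation:
Step 1 [NS]: N:empty,E:wait,S:empty,W:wait | queues: N=0 E=2 S=0 W=5
Step 2 [NS]: N:empty,E:wait,S:empty,W:wait | queues: N=0 E=2 S=0 W=5
Step 3 [NS]: N:empty,E:wait,S:empty,W:wait | queues: N=0 E=2 S=0 W=5
Step 4 [EW]: N:wait,E:car6-GO,S:wait,W:car1-GO | queues: N=0 E=1 S=0 W=4
Cars crossed by step 4: 2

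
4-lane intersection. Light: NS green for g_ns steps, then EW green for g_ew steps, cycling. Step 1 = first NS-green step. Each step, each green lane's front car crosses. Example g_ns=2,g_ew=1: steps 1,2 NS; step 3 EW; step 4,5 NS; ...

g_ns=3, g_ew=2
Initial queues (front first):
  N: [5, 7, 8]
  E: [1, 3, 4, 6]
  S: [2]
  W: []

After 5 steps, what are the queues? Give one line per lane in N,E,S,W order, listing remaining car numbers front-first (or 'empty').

Step 1 [NS]: N:car5-GO,E:wait,S:car2-GO,W:wait | queues: N=2 E=4 S=0 W=0
Step 2 [NS]: N:car7-GO,E:wait,S:empty,W:wait | queues: N=1 E=4 S=0 W=0
Step 3 [NS]: N:car8-GO,E:wait,S:empty,W:wait | queues: N=0 E=4 S=0 W=0
Step 4 [EW]: N:wait,E:car1-GO,S:wait,W:empty | queues: N=0 E=3 S=0 W=0
Step 5 [EW]: N:wait,E:car3-GO,S:wait,W:empty | queues: N=0 E=2 S=0 W=0

N: empty
E: 4 6
S: empty
W: empty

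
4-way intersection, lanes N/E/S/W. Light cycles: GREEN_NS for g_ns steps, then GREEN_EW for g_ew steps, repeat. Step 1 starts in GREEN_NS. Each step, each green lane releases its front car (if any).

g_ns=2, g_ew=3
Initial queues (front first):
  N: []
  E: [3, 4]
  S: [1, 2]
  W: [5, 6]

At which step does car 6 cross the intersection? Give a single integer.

Step 1 [NS]: N:empty,E:wait,S:car1-GO,W:wait | queues: N=0 E=2 S=1 W=2
Step 2 [NS]: N:empty,E:wait,S:car2-GO,W:wait | queues: N=0 E=2 S=0 W=2
Step 3 [EW]: N:wait,E:car3-GO,S:wait,W:car5-GO | queues: N=0 E=1 S=0 W=1
Step 4 [EW]: N:wait,E:car4-GO,S:wait,W:car6-GO | queues: N=0 E=0 S=0 W=0
Car 6 crosses at step 4

4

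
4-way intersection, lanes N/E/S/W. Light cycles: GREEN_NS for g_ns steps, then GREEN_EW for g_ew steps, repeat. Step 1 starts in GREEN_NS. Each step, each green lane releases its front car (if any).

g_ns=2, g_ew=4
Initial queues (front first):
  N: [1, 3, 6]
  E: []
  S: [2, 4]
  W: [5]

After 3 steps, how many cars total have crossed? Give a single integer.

Step 1 [NS]: N:car1-GO,E:wait,S:car2-GO,W:wait | queues: N=2 E=0 S=1 W=1
Step 2 [NS]: N:car3-GO,E:wait,S:car4-GO,W:wait | queues: N=1 E=0 S=0 W=1
Step 3 [EW]: N:wait,E:empty,S:wait,W:car5-GO | queues: N=1 E=0 S=0 W=0
Cars crossed by step 3: 5

Answer: 5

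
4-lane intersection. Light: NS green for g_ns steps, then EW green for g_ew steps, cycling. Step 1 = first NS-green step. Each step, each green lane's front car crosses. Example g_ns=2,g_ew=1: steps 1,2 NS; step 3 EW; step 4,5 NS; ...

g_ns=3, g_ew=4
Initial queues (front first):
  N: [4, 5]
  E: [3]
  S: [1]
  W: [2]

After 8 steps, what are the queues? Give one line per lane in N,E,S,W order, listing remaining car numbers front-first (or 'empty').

Step 1 [NS]: N:car4-GO,E:wait,S:car1-GO,W:wait | queues: N=1 E=1 S=0 W=1
Step 2 [NS]: N:car5-GO,E:wait,S:empty,W:wait | queues: N=0 E=1 S=0 W=1
Step 3 [NS]: N:empty,E:wait,S:empty,W:wait | queues: N=0 E=1 S=0 W=1
Step 4 [EW]: N:wait,E:car3-GO,S:wait,W:car2-GO | queues: N=0 E=0 S=0 W=0

N: empty
E: empty
S: empty
W: empty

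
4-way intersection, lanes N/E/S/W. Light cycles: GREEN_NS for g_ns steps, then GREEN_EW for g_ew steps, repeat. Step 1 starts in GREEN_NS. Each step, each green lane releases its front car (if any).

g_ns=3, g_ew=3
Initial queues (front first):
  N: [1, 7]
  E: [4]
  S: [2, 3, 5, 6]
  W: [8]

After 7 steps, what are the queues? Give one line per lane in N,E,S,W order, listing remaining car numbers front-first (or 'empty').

Step 1 [NS]: N:car1-GO,E:wait,S:car2-GO,W:wait | queues: N=1 E=1 S=3 W=1
Step 2 [NS]: N:car7-GO,E:wait,S:car3-GO,W:wait | queues: N=0 E=1 S=2 W=1
Step 3 [NS]: N:empty,E:wait,S:car5-GO,W:wait | queues: N=0 E=1 S=1 W=1
Step 4 [EW]: N:wait,E:car4-GO,S:wait,W:car8-GO | queues: N=0 E=0 S=1 W=0
Step 5 [EW]: N:wait,E:empty,S:wait,W:empty | queues: N=0 E=0 S=1 W=0
Step 6 [EW]: N:wait,E:empty,S:wait,W:empty | queues: N=0 E=0 S=1 W=0
Step 7 [NS]: N:empty,E:wait,S:car6-GO,W:wait | queues: N=0 E=0 S=0 W=0

N: empty
E: empty
S: empty
W: empty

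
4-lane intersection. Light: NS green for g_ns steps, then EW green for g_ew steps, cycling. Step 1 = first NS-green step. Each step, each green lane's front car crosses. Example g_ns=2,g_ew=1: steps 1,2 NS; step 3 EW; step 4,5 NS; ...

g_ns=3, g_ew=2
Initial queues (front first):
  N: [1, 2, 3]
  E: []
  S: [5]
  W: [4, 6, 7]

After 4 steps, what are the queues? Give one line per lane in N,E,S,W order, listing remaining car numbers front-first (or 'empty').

Step 1 [NS]: N:car1-GO,E:wait,S:car5-GO,W:wait | queues: N=2 E=0 S=0 W=3
Step 2 [NS]: N:car2-GO,E:wait,S:empty,W:wait | queues: N=1 E=0 S=0 W=3
Step 3 [NS]: N:car3-GO,E:wait,S:empty,W:wait | queues: N=0 E=0 S=0 W=3
Step 4 [EW]: N:wait,E:empty,S:wait,W:car4-GO | queues: N=0 E=0 S=0 W=2

N: empty
E: empty
S: empty
W: 6 7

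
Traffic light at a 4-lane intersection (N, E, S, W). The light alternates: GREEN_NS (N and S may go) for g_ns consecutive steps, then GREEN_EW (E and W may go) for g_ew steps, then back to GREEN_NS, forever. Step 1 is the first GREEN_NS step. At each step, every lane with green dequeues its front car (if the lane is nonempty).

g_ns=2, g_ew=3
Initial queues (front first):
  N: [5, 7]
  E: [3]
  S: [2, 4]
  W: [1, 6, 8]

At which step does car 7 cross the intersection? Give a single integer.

Step 1 [NS]: N:car5-GO,E:wait,S:car2-GO,W:wait | queues: N=1 E=1 S=1 W=3
Step 2 [NS]: N:car7-GO,E:wait,S:car4-GO,W:wait | queues: N=0 E=1 S=0 W=3
Step 3 [EW]: N:wait,E:car3-GO,S:wait,W:car1-GO | queues: N=0 E=0 S=0 W=2
Step 4 [EW]: N:wait,E:empty,S:wait,W:car6-GO | queues: N=0 E=0 S=0 W=1
Step 5 [EW]: N:wait,E:empty,S:wait,W:car8-GO | queues: N=0 E=0 S=0 W=0
Car 7 crosses at step 2

2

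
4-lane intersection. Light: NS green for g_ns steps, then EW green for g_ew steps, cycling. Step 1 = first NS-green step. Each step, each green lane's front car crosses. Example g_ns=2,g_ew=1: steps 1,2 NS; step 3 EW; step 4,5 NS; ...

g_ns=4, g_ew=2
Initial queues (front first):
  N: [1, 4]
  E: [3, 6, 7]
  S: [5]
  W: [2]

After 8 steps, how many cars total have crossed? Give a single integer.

Step 1 [NS]: N:car1-GO,E:wait,S:car5-GO,W:wait | queues: N=1 E=3 S=0 W=1
Step 2 [NS]: N:car4-GO,E:wait,S:empty,W:wait | queues: N=0 E=3 S=0 W=1
Step 3 [NS]: N:empty,E:wait,S:empty,W:wait | queues: N=0 E=3 S=0 W=1
Step 4 [NS]: N:empty,E:wait,S:empty,W:wait | queues: N=0 E=3 S=0 W=1
Step 5 [EW]: N:wait,E:car3-GO,S:wait,W:car2-GO | queues: N=0 E=2 S=0 W=0
Step 6 [EW]: N:wait,E:car6-GO,S:wait,W:empty | queues: N=0 E=1 S=0 W=0
Step 7 [NS]: N:empty,E:wait,S:empty,W:wait | queues: N=0 E=1 S=0 W=0
Step 8 [NS]: N:empty,E:wait,S:empty,W:wait | queues: N=0 E=1 S=0 W=0
Cars crossed by step 8: 6

Answer: 6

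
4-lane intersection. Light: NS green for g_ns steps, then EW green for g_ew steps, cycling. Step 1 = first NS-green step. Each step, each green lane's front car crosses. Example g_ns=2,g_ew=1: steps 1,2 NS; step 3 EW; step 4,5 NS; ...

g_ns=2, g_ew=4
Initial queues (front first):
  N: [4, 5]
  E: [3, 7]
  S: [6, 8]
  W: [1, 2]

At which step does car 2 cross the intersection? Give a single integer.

Step 1 [NS]: N:car4-GO,E:wait,S:car6-GO,W:wait | queues: N=1 E=2 S=1 W=2
Step 2 [NS]: N:car5-GO,E:wait,S:car8-GO,W:wait | queues: N=0 E=2 S=0 W=2
Step 3 [EW]: N:wait,E:car3-GO,S:wait,W:car1-GO | queues: N=0 E=1 S=0 W=1
Step 4 [EW]: N:wait,E:car7-GO,S:wait,W:car2-GO | queues: N=0 E=0 S=0 W=0
Car 2 crosses at step 4

4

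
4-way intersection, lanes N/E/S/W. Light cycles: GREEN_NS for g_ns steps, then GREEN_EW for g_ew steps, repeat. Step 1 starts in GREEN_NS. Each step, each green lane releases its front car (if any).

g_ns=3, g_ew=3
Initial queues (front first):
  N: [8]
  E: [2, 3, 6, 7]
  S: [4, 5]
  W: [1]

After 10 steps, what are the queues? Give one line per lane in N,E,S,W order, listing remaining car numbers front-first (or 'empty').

Step 1 [NS]: N:car8-GO,E:wait,S:car4-GO,W:wait | queues: N=0 E=4 S=1 W=1
Step 2 [NS]: N:empty,E:wait,S:car5-GO,W:wait | queues: N=0 E=4 S=0 W=1
Step 3 [NS]: N:empty,E:wait,S:empty,W:wait | queues: N=0 E=4 S=0 W=1
Step 4 [EW]: N:wait,E:car2-GO,S:wait,W:car1-GO | queues: N=0 E=3 S=0 W=0
Step 5 [EW]: N:wait,E:car3-GO,S:wait,W:empty | queues: N=0 E=2 S=0 W=0
Step 6 [EW]: N:wait,E:car6-GO,S:wait,W:empty | queues: N=0 E=1 S=0 W=0
Step 7 [NS]: N:empty,E:wait,S:empty,W:wait | queues: N=0 E=1 S=0 W=0
Step 8 [NS]: N:empty,E:wait,S:empty,W:wait | queues: N=0 E=1 S=0 W=0
Step 9 [NS]: N:empty,E:wait,S:empty,W:wait | queues: N=0 E=1 S=0 W=0
Step 10 [EW]: N:wait,E:car7-GO,S:wait,W:empty | queues: N=0 E=0 S=0 W=0

N: empty
E: empty
S: empty
W: empty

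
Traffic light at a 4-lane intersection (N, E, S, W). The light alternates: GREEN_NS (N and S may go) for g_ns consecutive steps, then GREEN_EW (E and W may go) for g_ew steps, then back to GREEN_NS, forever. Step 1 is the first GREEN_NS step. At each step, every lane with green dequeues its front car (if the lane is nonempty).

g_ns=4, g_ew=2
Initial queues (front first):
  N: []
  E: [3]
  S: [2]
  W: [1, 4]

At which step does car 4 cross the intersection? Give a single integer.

Step 1 [NS]: N:empty,E:wait,S:car2-GO,W:wait | queues: N=0 E=1 S=0 W=2
Step 2 [NS]: N:empty,E:wait,S:empty,W:wait | queues: N=0 E=1 S=0 W=2
Step 3 [NS]: N:empty,E:wait,S:empty,W:wait | queues: N=0 E=1 S=0 W=2
Step 4 [NS]: N:empty,E:wait,S:empty,W:wait | queues: N=0 E=1 S=0 W=2
Step 5 [EW]: N:wait,E:car3-GO,S:wait,W:car1-GO | queues: N=0 E=0 S=0 W=1
Step 6 [EW]: N:wait,E:empty,S:wait,W:car4-GO | queues: N=0 E=0 S=0 W=0
Car 4 crosses at step 6

6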